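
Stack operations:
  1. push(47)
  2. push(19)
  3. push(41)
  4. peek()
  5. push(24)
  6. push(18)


push(47) -> [47]
push(19) -> [47, 19]
push(41) -> [47, 19, 41]
peek()->41
push(24) -> [47, 19, 41, 24]
push(18) -> [47, 19, 41, 24, 18]

Final stack: [47, 19, 41, 24, 18]


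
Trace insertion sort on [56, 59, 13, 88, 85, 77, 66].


Initial: [56, 59, 13, 88, 85, 77, 66]
Insert 59: [56, 59, 13, 88, 85, 77, 66]
Insert 13: [13, 56, 59, 88, 85, 77, 66]
Insert 88: [13, 56, 59, 88, 85, 77, 66]
Insert 85: [13, 56, 59, 85, 88, 77, 66]
Insert 77: [13, 56, 59, 77, 85, 88, 66]
Insert 66: [13, 56, 59, 66, 77, 85, 88]

Sorted: [13, 56, 59, 66, 77, 85, 88]


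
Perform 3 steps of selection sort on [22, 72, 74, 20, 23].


Initial: [22, 72, 74, 20, 23]
Step 1: min=20 at 3
  Swap: [20, 72, 74, 22, 23]
Step 2: min=22 at 3
  Swap: [20, 22, 74, 72, 23]
Step 3: min=23 at 4
  Swap: [20, 22, 23, 72, 74]

After 3 steps: [20, 22, 23, 72, 74]


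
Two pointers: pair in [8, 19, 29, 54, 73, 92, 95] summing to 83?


lo=0(8)+hi=6(95)=103
lo=0(8)+hi=5(92)=100
lo=0(8)+hi=4(73)=81
lo=1(19)+hi=4(73)=92
lo=1(19)+hi=3(54)=73
lo=2(29)+hi=3(54)=83

Yes: 29+54=83


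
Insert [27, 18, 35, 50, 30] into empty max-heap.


Insert 27: [27]
Insert 18: [27, 18]
Insert 35: [35, 18, 27]
Insert 50: [50, 35, 27, 18]
Insert 30: [50, 35, 27, 18, 30]

Final heap: [50, 35, 27, 18, 30]


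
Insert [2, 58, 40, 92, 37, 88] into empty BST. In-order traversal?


Insert 2: root
Insert 58: R from 2
Insert 40: R from 2 -> L from 58
Insert 92: R from 2 -> R from 58
Insert 37: R from 2 -> L from 58 -> L from 40
Insert 88: R from 2 -> R from 58 -> L from 92

In-order: [2, 37, 40, 58, 88, 92]


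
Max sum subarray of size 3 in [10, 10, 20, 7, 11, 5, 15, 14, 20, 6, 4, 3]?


[0:3]: 40
[1:4]: 37
[2:5]: 38
[3:6]: 23
[4:7]: 31
[5:8]: 34
[6:9]: 49
[7:10]: 40
[8:11]: 30
[9:12]: 13

Max: 49 at [6:9]


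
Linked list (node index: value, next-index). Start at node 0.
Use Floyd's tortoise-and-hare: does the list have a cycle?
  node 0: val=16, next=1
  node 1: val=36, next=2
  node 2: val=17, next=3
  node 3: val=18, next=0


Floyd's tortoise (slow, +1) and hare (fast, +2):
  init: slow=0, fast=0
  step 1: slow=1, fast=2
  step 2: slow=2, fast=0
  step 3: slow=3, fast=2
  step 4: slow=0, fast=0
  slow == fast at node 0: cycle detected

Cycle: yes


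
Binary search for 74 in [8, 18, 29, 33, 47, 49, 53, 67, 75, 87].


Step 1: lo=0, hi=9, mid=4, val=47
Step 2: lo=5, hi=9, mid=7, val=67
Step 3: lo=8, hi=9, mid=8, val=75

Not found


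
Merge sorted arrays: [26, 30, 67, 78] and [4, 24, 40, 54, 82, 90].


Take 4 from B
Take 24 from B
Take 26 from A
Take 30 from A
Take 40 from B
Take 54 from B
Take 67 from A
Take 78 from A

Merged: [4, 24, 26, 30, 40, 54, 67, 78, 82, 90]


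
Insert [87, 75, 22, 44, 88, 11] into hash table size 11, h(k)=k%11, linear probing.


Insert 87: h=10 -> slot 10
Insert 75: h=9 -> slot 9
Insert 22: h=0 -> slot 0
Insert 44: h=0, 1 probes -> slot 1
Insert 88: h=0, 2 probes -> slot 2
Insert 11: h=0, 3 probes -> slot 3

Table: [22, 44, 88, 11, None, None, None, None, None, 75, 87]


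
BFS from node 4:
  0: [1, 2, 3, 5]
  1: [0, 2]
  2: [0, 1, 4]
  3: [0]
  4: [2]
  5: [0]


Visit 4, enqueue [2]
Visit 2, enqueue [0, 1]
Visit 0, enqueue [3, 5]
Visit 1, enqueue []
Visit 3, enqueue []
Visit 5, enqueue []

BFS order: [4, 2, 0, 1, 3, 5]


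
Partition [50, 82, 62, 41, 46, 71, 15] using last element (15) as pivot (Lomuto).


Pivot: 15
Place pivot at 0: [15, 82, 62, 41, 46, 71, 50]

Partitioned: [15, 82, 62, 41, 46, 71, 50]


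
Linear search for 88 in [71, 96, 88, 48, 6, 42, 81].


i=0: 71!=88
i=1: 96!=88
i=2: 88==88 found!

Found at 2, 3 comps


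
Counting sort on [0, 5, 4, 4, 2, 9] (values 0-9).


Input: [0, 5, 4, 4, 2, 9]
Counts: [1, 0, 1, 0, 2, 1, 0, 0, 0, 1]

Sorted: [0, 2, 4, 4, 5, 9]


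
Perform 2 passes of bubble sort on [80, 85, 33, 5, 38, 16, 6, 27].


Initial: [80, 85, 33, 5, 38, 16, 6, 27]
Pass 1: [80, 33, 5, 38, 16, 6, 27, 85] (6 swaps)
Pass 2: [33, 5, 38, 16, 6, 27, 80, 85] (6 swaps)

After 2 passes: [33, 5, 38, 16, 6, 27, 80, 85]


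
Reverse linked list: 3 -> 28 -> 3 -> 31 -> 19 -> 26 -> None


Step 1: curr=3, set curr.next=prev(None) | reversed so far: 3
Step 2: curr=28, set curr.next=prev(3) | reversed so far: 28 -> 3
Step 3: curr=3, set curr.next=prev(28) | reversed so far: 3 -> 28 -> 3
Step 4: curr=31, set curr.next=prev(3) | reversed so far: 31 -> 3 -> 28 -> 3
Step 5: curr=19, set curr.next=prev(31) | reversed so far: 19 -> 31 -> 3 -> 28 -> 3
Step 6: curr=26, set curr.next=prev(19) | reversed so far: 26 -> 19 -> 31 -> 3 -> 28 -> 3

26 -> 19 -> 31 -> 3 -> 28 -> 3 -> None


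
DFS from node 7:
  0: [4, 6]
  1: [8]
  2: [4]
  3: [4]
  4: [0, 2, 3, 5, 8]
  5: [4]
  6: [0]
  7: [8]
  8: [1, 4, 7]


Visit 7, push [8]
Visit 8, push [4, 1]
Visit 1, push []
Visit 4, push [5, 3, 2, 0]
Visit 0, push [6]
Visit 6, push []
Visit 2, push []
Visit 3, push []
Visit 5, push []

DFS order: [7, 8, 1, 4, 0, 6, 2, 3, 5]


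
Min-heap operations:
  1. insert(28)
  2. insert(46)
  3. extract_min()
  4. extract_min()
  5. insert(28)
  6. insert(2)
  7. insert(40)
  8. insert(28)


insert(28) -> [28]
insert(46) -> [28, 46]
extract_min()->28, [46]
extract_min()->46, []
insert(28) -> [28]
insert(2) -> [2, 28]
insert(40) -> [2, 28, 40]
insert(28) -> [2, 28, 40, 28]

Final heap: [2, 28, 40, 28]


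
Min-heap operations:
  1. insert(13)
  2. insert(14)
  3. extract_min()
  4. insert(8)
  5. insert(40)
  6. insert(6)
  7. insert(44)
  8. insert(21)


insert(13) -> [13]
insert(14) -> [13, 14]
extract_min()->13, [14]
insert(8) -> [8, 14]
insert(40) -> [8, 14, 40]
insert(6) -> [6, 8, 40, 14]
insert(44) -> [6, 8, 40, 14, 44]
insert(21) -> [6, 8, 21, 14, 44, 40]

Final heap: [6, 8, 21, 14, 44, 40]


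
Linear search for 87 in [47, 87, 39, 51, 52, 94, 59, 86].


i=0: 47!=87
i=1: 87==87 found!

Found at 1, 2 comps


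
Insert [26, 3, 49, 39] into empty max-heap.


Insert 26: [26]
Insert 3: [26, 3]
Insert 49: [49, 3, 26]
Insert 39: [49, 39, 26, 3]

Final heap: [49, 39, 26, 3]


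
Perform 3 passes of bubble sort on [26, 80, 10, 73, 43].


Initial: [26, 80, 10, 73, 43]
Pass 1: [26, 10, 73, 43, 80] (3 swaps)
Pass 2: [10, 26, 43, 73, 80] (2 swaps)
Pass 3: [10, 26, 43, 73, 80] (0 swaps)

After 3 passes: [10, 26, 43, 73, 80]


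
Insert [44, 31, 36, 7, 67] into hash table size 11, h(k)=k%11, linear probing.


Insert 44: h=0 -> slot 0
Insert 31: h=9 -> slot 9
Insert 36: h=3 -> slot 3
Insert 7: h=7 -> slot 7
Insert 67: h=1 -> slot 1

Table: [44, 67, None, 36, None, None, None, 7, None, 31, None]


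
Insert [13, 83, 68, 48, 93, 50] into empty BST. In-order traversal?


Insert 13: root
Insert 83: R from 13
Insert 68: R from 13 -> L from 83
Insert 48: R from 13 -> L from 83 -> L from 68
Insert 93: R from 13 -> R from 83
Insert 50: R from 13 -> L from 83 -> L from 68 -> R from 48

In-order: [13, 48, 50, 68, 83, 93]


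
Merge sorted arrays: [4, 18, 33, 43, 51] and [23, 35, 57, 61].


Take 4 from A
Take 18 from A
Take 23 from B
Take 33 from A
Take 35 from B
Take 43 from A
Take 51 from A

Merged: [4, 18, 23, 33, 35, 43, 51, 57, 61]


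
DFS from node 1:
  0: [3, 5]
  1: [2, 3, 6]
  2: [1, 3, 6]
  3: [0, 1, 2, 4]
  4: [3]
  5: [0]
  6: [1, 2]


Visit 1, push [6, 3, 2]
Visit 2, push [6, 3]
Visit 3, push [4, 0]
Visit 0, push [5]
Visit 5, push []
Visit 4, push []
Visit 6, push []

DFS order: [1, 2, 3, 0, 5, 4, 6]


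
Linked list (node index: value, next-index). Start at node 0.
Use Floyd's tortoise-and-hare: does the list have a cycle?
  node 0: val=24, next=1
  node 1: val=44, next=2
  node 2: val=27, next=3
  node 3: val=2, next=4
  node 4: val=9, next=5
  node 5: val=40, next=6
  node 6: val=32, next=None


Floyd's tortoise (slow, +1) and hare (fast, +2):
  init: slow=0, fast=0
  step 1: slow=1, fast=2
  step 2: slow=2, fast=4
  step 3: slow=3, fast=6
  step 4: fast -> None, no cycle

Cycle: no


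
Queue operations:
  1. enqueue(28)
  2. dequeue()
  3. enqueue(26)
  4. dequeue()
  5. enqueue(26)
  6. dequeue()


enqueue(28) -> [28]
dequeue()->28, []
enqueue(26) -> [26]
dequeue()->26, []
enqueue(26) -> [26]
dequeue()->26, []

Final queue: []


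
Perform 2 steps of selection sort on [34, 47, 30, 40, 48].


Initial: [34, 47, 30, 40, 48]
Step 1: min=30 at 2
  Swap: [30, 47, 34, 40, 48]
Step 2: min=34 at 2
  Swap: [30, 34, 47, 40, 48]

After 2 steps: [30, 34, 47, 40, 48]


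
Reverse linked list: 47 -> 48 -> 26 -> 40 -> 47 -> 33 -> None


Step 1: curr=47, set curr.next=prev(None) | reversed so far: 47
Step 2: curr=48, set curr.next=prev(47) | reversed so far: 48 -> 47
Step 3: curr=26, set curr.next=prev(48) | reversed so far: 26 -> 48 -> 47
Step 4: curr=40, set curr.next=prev(26) | reversed so far: 40 -> 26 -> 48 -> 47
Step 5: curr=47, set curr.next=prev(40) | reversed so far: 47 -> 40 -> 26 -> 48 -> 47
Step 6: curr=33, set curr.next=prev(47) | reversed so far: 33 -> 47 -> 40 -> 26 -> 48 -> 47

33 -> 47 -> 40 -> 26 -> 48 -> 47 -> None


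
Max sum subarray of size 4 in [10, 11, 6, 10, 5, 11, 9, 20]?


[0:4]: 37
[1:5]: 32
[2:6]: 32
[3:7]: 35
[4:8]: 45

Max: 45 at [4:8]


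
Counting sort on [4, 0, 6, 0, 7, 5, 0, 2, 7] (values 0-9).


Input: [4, 0, 6, 0, 7, 5, 0, 2, 7]
Counts: [3, 0, 1, 0, 1, 1, 1, 2, 0, 0]

Sorted: [0, 0, 0, 2, 4, 5, 6, 7, 7]


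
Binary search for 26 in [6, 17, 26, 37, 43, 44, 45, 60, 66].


Step 1: lo=0, hi=8, mid=4, val=43
Step 2: lo=0, hi=3, mid=1, val=17
Step 3: lo=2, hi=3, mid=2, val=26

Found at index 2


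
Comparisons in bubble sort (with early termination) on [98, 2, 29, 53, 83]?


Algorithm: bubble sort (with early termination)
Input: [98, 2, 29, 53, 83]
Sorted: [2, 29, 53, 83, 98]

7


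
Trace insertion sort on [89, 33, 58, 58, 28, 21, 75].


Initial: [89, 33, 58, 58, 28, 21, 75]
Insert 33: [33, 89, 58, 58, 28, 21, 75]
Insert 58: [33, 58, 89, 58, 28, 21, 75]
Insert 58: [33, 58, 58, 89, 28, 21, 75]
Insert 28: [28, 33, 58, 58, 89, 21, 75]
Insert 21: [21, 28, 33, 58, 58, 89, 75]
Insert 75: [21, 28, 33, 58, 58, 75, 89]

Sorted: [21, 28, 33, 58, 58, 75, 89]


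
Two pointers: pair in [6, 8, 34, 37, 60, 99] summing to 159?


lo=0(6)+hi=5(99)=105
lo=1(8)+hi=5(99)=107
lo=2(34)+hi=5(99)=133
lo=3(37)+hi=5(99)=136
lo=4(60)+hi=5(99)=159

Yes: 60+99=159


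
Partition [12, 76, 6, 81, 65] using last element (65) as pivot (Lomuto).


Pivot: 65
  12 <= 65: advance i (no swap)
  6 <= 65: swap -> [12, 6, 76, 81, 65]
Place pivot at 2: [12, 6, 65, 81, 76]

Partitioned: [12, 6, 65, 81, 76]


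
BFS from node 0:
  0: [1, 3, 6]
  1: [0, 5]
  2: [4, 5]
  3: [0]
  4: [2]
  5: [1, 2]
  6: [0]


Visit 0, enqueue [1, 3, 6]
Visit 1, enqueue [5]
Visit 3, enqueue []
Visit 6, enqueue []
Visit 5, enqueue [2]
Visit 2, enqueue [4]
Visit 4, enqueue []

BFS order: [0, 1, 3, 6, 5, 2, 4]


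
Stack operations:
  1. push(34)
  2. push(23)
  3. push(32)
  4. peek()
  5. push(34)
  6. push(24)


push(34) -> [34]
push(23) -> [34, 23]
push(32) -> [34, 23, 32]
peek()->32
push(34) -> [34, 23, 32, 34]
push(24) -> [34, 23, 32, 34, 24]

Final stack: [34, 23, 32, 34, 24]


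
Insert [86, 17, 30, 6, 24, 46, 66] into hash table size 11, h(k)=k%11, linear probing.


Insert 86: h=9 -> slot 9
Insert 17: h=6 -> slot 6
Insert 30: h=8 -> slot 8
Insert 6: h=6, 1 probes -> slot 7
Insert 24: h=2 -> slot 2
Insert 46: h=2, 1 probes -> slot 3
Insert 66: h=0 -> slot 0

Table: [66, None, 24, 46, None, None, 17, 6, 30, 86, None]


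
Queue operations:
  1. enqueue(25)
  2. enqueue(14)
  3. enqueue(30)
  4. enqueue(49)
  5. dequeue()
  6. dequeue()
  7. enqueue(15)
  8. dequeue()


enqueue(25) -> [25]
enqueue(14) -> [25, 14]
enqueue(30) -> [25, 14, 30]
enqueue(49) -> [25, 14, 30, 49]
dequeue()->25, [14, 30, 49]
dequeue()->14, [30, 49]
enqueue(15) -> [30, 49, 15]
dequeue()->30, [49, 15]

Final queue: [49, 15]


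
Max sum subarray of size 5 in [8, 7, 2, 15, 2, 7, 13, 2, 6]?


[0:5]: 34
[1:6]: 33
[2:7]: 39
[3:8]: 39
[4:9]: 30

Max: 39 at [2:7]


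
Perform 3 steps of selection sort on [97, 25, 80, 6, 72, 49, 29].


Initial: [97, 25, 80, 6, 72, 49, 29]
Step 1: min=6 at 3
  Swap: [6, 25, 80, 97, 72, 49, 29]
Step 2: min=25 at 1
  Swap: [6, 25, 80, 97, 72, 49, 29]
Step 3: min=29 at 6
  Swap: [6, 25, 29, 97, 72, 49, 80]

After 3 steps: [6, 25, 29, 97, 72, 49, 80]


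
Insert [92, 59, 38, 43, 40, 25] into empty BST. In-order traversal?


Insert 92: root
Insert 59: L from 92
Insert 38: L from 92 -> L from 59
Insert 43: L from 92 -> L from 59 -> R from 38
Insert 40: L from 92 -> L from 59 -> R from 38 -> L from 43
Insert 25: L from 92 -> L from 59 -> L from 38

In-order: [25, 38, 40, 43, 59, 92]


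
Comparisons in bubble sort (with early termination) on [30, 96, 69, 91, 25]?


Algorithm: bubble sort (with early termination)
Input: [30, 96, 69, 91, 25]
Sorted: [25, 30, 69, 91, 96]

10


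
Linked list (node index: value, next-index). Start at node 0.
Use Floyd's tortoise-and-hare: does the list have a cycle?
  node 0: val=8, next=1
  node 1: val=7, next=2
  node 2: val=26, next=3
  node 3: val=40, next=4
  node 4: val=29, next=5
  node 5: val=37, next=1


Floyd's tortoise (slow, +1) and hare (fast, +2):
  init: slow=0, fast=0
  step 1: slow=1, fast=2
  step 2: slow=2, fast=4
  step 3: slow=3, fast=1
  step 4: slow=4, fast=3
  step 5: slow=5, fast=5
  slow == fast at node 5: cycle detected

Cycle: yes


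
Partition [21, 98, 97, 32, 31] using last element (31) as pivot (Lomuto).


Pivot: 31
  21 <= 31: advance i (no swap)
Place pivot at 1: [21, 31, 97, 32, 98]

Partitioned: [21, 31, 97, 32, 98]


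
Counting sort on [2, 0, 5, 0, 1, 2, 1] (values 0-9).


Input: [2, 0, 5, 0, 1, 2, 1]
Counts: [2, 2, 2, 0, 0, 1, 0, 0, 0, 0]

Sorted: [0, 0, 1, 1, 2, 2, 5]


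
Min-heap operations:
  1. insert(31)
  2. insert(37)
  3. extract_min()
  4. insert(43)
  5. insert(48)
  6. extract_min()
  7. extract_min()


insert(31) -> [31]
insert(37) -> [31, 37]
extract_min()->31, [37]
insert(43) -> [37, 43]
insert(48) -> [37, 43, 48]
extract_min()->37, [43, 48]
extract_min()->43, [48]

Final heap: [48]


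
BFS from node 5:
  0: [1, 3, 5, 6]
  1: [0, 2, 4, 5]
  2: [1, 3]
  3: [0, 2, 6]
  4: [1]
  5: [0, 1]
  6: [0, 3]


Visit 5, enqueue [0, 1]
Visit 0, enqueue [3, 6]
Visit 1, enqueue [2, 4]
Visit 3, enqueue []
Visit 6, enqueue []
Visit 2, enqueue []
Visit 4, enqueue []

BFS order: [5, 0, 1, 3, 6, 2, 4]


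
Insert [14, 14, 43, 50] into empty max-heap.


Insert 14: [14]
Insert 14: [14, 14]
Insert 43: [43, 14, 14]
Insert 50: [50, 43, 14, 14]

Final heap: [50, 43, 14, 14]


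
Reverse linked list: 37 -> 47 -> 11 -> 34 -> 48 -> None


Step 1: curr=37, set curr.next=prev(None) | reversed so far: 37
Step 2: curr=47, set curr.next=prev(37) | reversed so far: 47 -> 37
Step 3: curr=11, set curr.next=prev(47) | reversed so far: 11 -> 47 -> 37
Step 4: curr=34, set curr.next=prev(11) | reversed so far: 34 -> 11 -> 47 -> 37
Step 5: curr=48, set curr.next=prev(34) | reversed so far: 48 -> 34 -> 11 -> 47 -> 37

48 -> 34 -> 11 -> 47 -> 37 -> None


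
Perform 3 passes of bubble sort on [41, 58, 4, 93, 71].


Initial: [41, 58, 4, 93, 71]
Pass 1: [41, 4, 58, 71, 93] (2 swaps)
Pass 2: [4, 41, 58, 71, 93] (1 swaps)
Pass 3: [4, 41, 58, 71, 93] (0 swaps)

After 3 passes: [4, 41, 58, 71, 93]


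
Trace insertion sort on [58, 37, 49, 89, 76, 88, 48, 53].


Initial: [58, 37, 49, 89, 76, 88, 48, 53]
Insert 37: [37, 58, 49, 89, 76, 88, 48, 53]
Insert 49: [37, 49, 58, 89, 76, 88, 48, 53]
Insert 89: [37, 49, 58, 89, 76, 88, 48, 53]
Insert 76: [37, 49, 58, 76, 89, 88, 48, 53]
Insert 88: [37, 49, 58, 76, 88, 89, 48, 53]
Insert 48: [37, 48, 49, 58, 76, 88, 89, 53]
Insert 53: [37, 48, 49, 53, 58, 76, 88, 89]

Sorted: [37, 48, 49, 53, 58, 76, 88, 89]


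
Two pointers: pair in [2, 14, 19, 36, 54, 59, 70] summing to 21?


lo=0(2)+hi=6(70)=72
lo=0(2)+hi=5(59)=61
lo=0(2)+hi=4(54)=56
lo=0(2)+hi=3(36)=38
lo=0(2)+hi=2(19)=21

Yes: 2+19=21


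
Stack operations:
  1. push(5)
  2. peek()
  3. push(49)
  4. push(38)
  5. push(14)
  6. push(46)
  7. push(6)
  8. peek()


push(5) -> [5]
peek()->5
push(49) -> [5, 49]
push(38) -> [5, 49, 38]
push(14) -> [5, 49, 38, 14]
push(46) -> [5, 49, 38, 14, 46]
push(6) -> [5, 49, 38, 14, 46, 6]
peek()->6

Final stack: [5, 49, 38, 14, 46, 6]


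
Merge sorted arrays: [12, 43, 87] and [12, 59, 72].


Take 12 from A
Take 12 from B
Take 43 from A
Take 59 from B
Take 72 from B

Merged: [12, 12, 43, 59, 72, 87]


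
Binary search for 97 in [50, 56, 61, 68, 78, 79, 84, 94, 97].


Step 1: lo=0, hi=8, mid=4, val=78
Step 2: lo=5, hi=8, mid=6, val=84
Step 3: lo=7, hi=8, mid=7, val=94
Step 4: lo=8, hi=8, mid=8, val=97

Found at index 8


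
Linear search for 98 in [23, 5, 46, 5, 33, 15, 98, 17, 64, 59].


i=0: 23!=98
i=1: 5!=98
i=2: 46!=98
i=3: 5!=98
i=4: 33!=98
i=5: 15!=98
i=6: 98==98 found!

Found at 6, 7 comps


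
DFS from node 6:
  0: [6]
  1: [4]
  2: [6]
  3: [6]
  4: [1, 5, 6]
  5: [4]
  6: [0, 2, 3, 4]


Visit 6, push [4, 3, 2, 0]
Visit 0, push []
Visit 2, push []
Visit 3, push []
Visit 4, push [5, 1]
Visit 1, push []
Visit 5, push []

DFS order: [6, 0, 2, 3, 4, 1, 5]


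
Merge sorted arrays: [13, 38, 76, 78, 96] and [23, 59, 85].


Take 13 from A
Take 23 from B
Take 38 from A
Take 59 from B
Take 76 from A
Take 78 from A
Take 85 from B

Merged: [13, 23, 38, 59, 76, 78, 85, 96]


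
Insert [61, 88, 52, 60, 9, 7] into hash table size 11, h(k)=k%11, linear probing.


Insert 61: h=6 -> slot 6
Insert 88: h=0 -> slot 0
Insert 52: h=8 -> slot 8
Insert 60: h=5 -> slot 5
Insert 9: h=9 -> slot 9
Insert 7: h=7 -> slot 7

Table: [88, None, None, None, None, 60, 61, 7, 52, 9, None]


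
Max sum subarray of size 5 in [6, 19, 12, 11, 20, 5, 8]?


[0:5]: 68
[1:6]: 67
[2:7]: 56

Max: 68 at [0:5]


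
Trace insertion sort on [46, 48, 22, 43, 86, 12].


Initial: [46, 48, 22, 43, 86, 12]
Insert 48: [46, 48, 22, 43, 86, 12]
Insert 22: [22, 46, 48, 43, 86, 12]
Insert 43: [22, 43, 46, 48, 86, 12]
Insert 86: [22, 43, 46, 48, 86, 12]
Insert 12: [12, 22, 43, 46, 48, 86]

Sorted: [12, 22, 43, 46, 48, 86]


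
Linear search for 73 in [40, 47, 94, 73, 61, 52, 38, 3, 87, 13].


i=0: 40!=73
i=1: 47!=73
i=2: 94!=73
i=3: 73==73 found!

Found at 3, 4 comps


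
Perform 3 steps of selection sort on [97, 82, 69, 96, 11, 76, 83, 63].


Initial: [97, 82, 69, 96, 11, 76, 83, 63]
Step 1: min=11 at 4
  Swap: [11, 82, 69, 96, 97, 76, 83, 63]
Step 2: min=63 at 7
  Swap: [11, 63, 69, 96, 97, 76, 83, 82]
Step 3: min=69 at 2
  Swap: [11, 63, 69, 96, 97, 76, 83, 82]

After 3 steps: [11, 63, 69, 96, 97, 76, 83, 82]


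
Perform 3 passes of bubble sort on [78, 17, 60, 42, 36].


Initial: [78, 17, 60, 42, 36]
Pass 1: [17, 60, 42, 36, 78] (4 swaps)
Pass 2: [17, 42, 36, 60, 78] (2 swaps)
Pass 3: [17, 36, 42, 60, 78] (1 swaps)

After 3 passes: [17, 36, 42, 60, 78]


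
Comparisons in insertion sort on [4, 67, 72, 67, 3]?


Algorithm: insertion sort
Input: [4, 67, 72, 67, 3]
Sorted: [3, 4, 67, 67, 72]

8


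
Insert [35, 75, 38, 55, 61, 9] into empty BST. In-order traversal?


Insert 35: root
Insert 75: R from 35
Insert 38: R from 35 -> L from 75
Insert 55: R from 35 -> L from 75 -> R from 38
Insert 61: R from 35 -> L from 75 -> R from 38 -> R from 55
Insert 9: L from 35

In-order: [9, 35, 38, 55, 61, 75]


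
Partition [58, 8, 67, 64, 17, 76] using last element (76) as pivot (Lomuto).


Pivot: 76
  58 <= 76: advance i (no swap)
  8 <= 76: advance i (no swap)
  67 <= 76: advance i (no swap)
  64 <= 76: advance i (no swap)
  17 <= 76: advance i (no swap)
Place pivot at 5: [58, 8, 67, 64, 17, 76]

Partitioned: [58, 8, 67, 64, 17, 76]


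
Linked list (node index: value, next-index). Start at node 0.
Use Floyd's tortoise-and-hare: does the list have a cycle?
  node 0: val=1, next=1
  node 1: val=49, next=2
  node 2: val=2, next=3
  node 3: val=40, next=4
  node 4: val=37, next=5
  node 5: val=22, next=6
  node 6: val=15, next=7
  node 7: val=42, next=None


Floyd's tortoise (slow, +1) and hare (fast, +2):
  init: slow=0, fast=0
  step 1: slow=1, fast=2
  step 2: slow=2, fast=4
  step 3: slow=3, fast=6
  step 4: fast 6->7->None, no cycle

Cycle: no


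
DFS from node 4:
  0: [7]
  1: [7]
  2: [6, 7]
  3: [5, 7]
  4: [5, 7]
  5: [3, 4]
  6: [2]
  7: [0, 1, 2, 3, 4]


Visit 4, push [7, 5]
Visit 5, push [3]
Visit 3, push [7]
Visit 7, push [2, 1, 0]
Visit 0, push []
Visit 1, push []
Visit 2, push [6]
Visit 6, push []

DFS order: [4, 5, 3, 7, 0, 1, 2, 6]


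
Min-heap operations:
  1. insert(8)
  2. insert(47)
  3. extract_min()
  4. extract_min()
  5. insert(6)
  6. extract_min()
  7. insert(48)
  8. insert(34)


insert(8) -> [8]
insert(47) -> [8, 47]
extract_min()->8, [47]
extract_min()->47, []
insert(6) -> [6]
extract_min()->6, []
insert(48) -> [48]
insert(34) -> [34, 48]

Final heap: [34, 48]


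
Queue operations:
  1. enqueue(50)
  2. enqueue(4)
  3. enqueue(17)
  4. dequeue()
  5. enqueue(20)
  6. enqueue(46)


enqueue(50) -> [50]
enqueue(4) -> [50, 4]
enqueue(17) -> [50, 4, 17]
dequeue()->50, [4, 17]
enqueue(20) -> [4, 17, 20]
enqueue(46) -> [4, 17, 20, 46]

Final queue: [4, 17, 20, 46]


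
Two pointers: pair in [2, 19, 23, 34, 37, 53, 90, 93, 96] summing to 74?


lo=0(2)+hi=8(96)=98
lo=0(2)+hi=7(93)=95
lo=0(2)+hi=6(90)=92
lo=0(2)+hi=5(53)=55
lo=1(19)+hi=5(53)=72
lo=2(23)+hi=5(53)=76
lo=2(23)+hi=4(37)=60
lo=3(34)+hi=4(37)=71

No pair found


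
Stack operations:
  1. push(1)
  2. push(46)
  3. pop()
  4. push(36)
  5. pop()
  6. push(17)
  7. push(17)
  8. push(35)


push(1) -> [1]
push(46) -> [1, 46]
pop()->46, [1]
push(36) -> [1, 36]
pop()->36, [1]
push(17) -> [1, 17]
push(17) -> [1, 17, 17]
push(35) -> [1, 17, 17, 35]

Final stack: [1, 17, 17, 35]


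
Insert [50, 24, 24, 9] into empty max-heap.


Insert 50: [50]
Insert 24: [50, 24]
Insert 24: [50, 24, 24]
Insert 9: [50, 24, 24, 9]

Final heap: [50, 24, 24, 9]


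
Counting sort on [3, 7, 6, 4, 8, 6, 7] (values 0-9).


Input: [3, 7, 6, 4, 8, 6, 7]
Counts: [0, 0, 0, 1, 1, 0, 2, 2, 1, 0]

Sorted: [3, 4, 6, 6, 7, 7, 8]


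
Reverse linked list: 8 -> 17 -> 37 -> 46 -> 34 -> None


Step 1: curr=8, set curr.next=prev(None) | reversed so far: 8
Step 2: curr=17, set curr.next=prev(8) | reversed so far: 17 -> 8
Step 3: curr=37, set curr.next=prev(17) | reversed so far: 37 -> 17 -> 8
Step 4: curr=46, set curr.next=prev(37) | reversed so far: 46 -> 37 -> 17 -> 8
Step 5: curr=34, set curr.next=prev(46) | reversed so far: 34 -> 46 -> 37 -> 17 -> 8

34 -> 46 -> 37 -> 17 -> 8 -> None


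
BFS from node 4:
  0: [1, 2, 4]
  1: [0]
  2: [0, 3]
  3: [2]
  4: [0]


Visit 4, enqueue [0]
Visit 0, enqueue [1, 2]
Visit 1, enqueue []
Visit 2, enqueue [3]
Visit 3, enqueue []

BFS order: [4, 0, 1, 2, 3]


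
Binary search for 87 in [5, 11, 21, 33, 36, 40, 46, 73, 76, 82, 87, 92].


Step 1: lo=0, hi=11, mid=5, val=40
Step 2: lo=6, hi=11, mid=8, val=76
Step 3: lo=9, hi=11, mid=10, val=87

Found at index 10


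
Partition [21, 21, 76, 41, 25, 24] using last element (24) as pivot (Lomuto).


Pivot: 24
  21 <= 24: advance i (no swap)
  21 <= 24: advance i (no swap)
Place pivot at 2: [21, 21, 24, 41, 25, 76]

Partitioned: [21, 21, 24, 41, 25, 76]


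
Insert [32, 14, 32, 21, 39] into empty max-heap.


Insert 32: [32]
Insert 14: [32, 14]
Insert 32: [32, 14, 32]
Insert 21: [32, 21, 32, 14]
Insert 39: [39, 32, 32, 14, 21]

Final heap: [39, 32, 32, 14, 21]


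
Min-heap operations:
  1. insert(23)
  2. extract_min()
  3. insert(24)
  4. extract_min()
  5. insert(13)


insert(23) -> [23]
extract_min()->23, []
insert(24) -> [24]
extract_min()->24, []
insert(13) -> [13]

Final heap: [13]


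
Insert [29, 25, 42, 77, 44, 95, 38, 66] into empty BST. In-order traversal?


Insert 29: root
Insert 25: L from 29
Insert 42: R from 29
Insert 77: R from 29 -> R from 42
Insert 44: R from 29 -> R from 42 -> L from 77
Insert 95: R from 29 -> R from 42 -> R from 77
Insert 38: R from 29 -> L from 42
Insert 66: R from 29 -> R from 42 -> L from 77 -> R from 44

In-order: [25, 29, 38, 42, 44, 66, 77, 95]


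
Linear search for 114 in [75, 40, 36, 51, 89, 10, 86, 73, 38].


i=0: 75!=114
i=1: 40!=114
i=2: 36!=114
i=3: 51!=114
i=4: 89!=114
i=5: 10!=114
i=6: 86!=114
i=7: 73!=114
i=8: 38!=114

Not found, 9 comps


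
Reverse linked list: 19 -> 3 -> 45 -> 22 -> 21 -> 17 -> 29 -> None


Step 1: curr=19, set curr.next=prev(None) | reversed so far: 19
Step 2: curr=3, set curr.next=prev(19) | reversed so far: 3 -> 19
Step 3: curr=45, set curr.next=prev(3) | reversed so far: 45 -> 3 -> 19
Step 4: curr=22, set curr.next=prev(45) | reversed so far: 22 -> 45 -> 3 -> 19
Step 5: curr=21, set curr.next=prev(22) | reversed so far: 21 -> 22 -> 45 -> 3 -> 19
Step 6: curr=17, set curr.next=prev(21) | reversed so far: 17 -> 21 -> 22 -> 45 -> 3 -> 19
Step 7: curr=29, set curr.next=prev(17) | reversed so far: 29 -> 17 -> 21 -> 22 -> 45 -> 3 -> 19

29 -> 17 -> 21 -> 22 -> 45 -> 3 -> 19 -> None


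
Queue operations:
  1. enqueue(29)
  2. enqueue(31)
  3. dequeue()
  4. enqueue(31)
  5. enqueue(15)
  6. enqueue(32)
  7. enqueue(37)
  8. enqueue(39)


enqueue(29) -> [29]
enqueue(31) -> [29, 31]
dequeue()->29, [31]
enqueue(31) -> [31, 31]
enqueue(15) -> [31, 31, 15]
enqueue(32) -> [31, 31, 15, 32]
enqueue(37) -> [31, 31, 15, 32, 37]
enqueue(39) -> [31, 31, 15, 32, 37, 39]

Final queue: [31, 31, 15, 32, 37, 39]


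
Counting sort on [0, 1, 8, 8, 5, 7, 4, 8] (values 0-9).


Input: [0, 1, 8, 8, 5, 7, 4, 8]
Counts: [1, 1, 0, 0, 1, 1, 0, 1, 3, 0]

Sorted: [0, 1, 4, 5, 7, 8, 8, 8]


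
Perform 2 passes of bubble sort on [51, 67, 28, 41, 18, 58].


Initial: [51, 67, 28, 41, 18, 58]
Pass 1: [51, 28, 41, 18, 58, 67] (4 swaps)
Pass 2: [28, 41, 18, 51, 58, 67] (3 swaps)

After 2 passes: [28, 41, 18, 51, 58, 67]


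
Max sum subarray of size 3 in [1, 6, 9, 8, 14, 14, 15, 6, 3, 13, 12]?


[0:3]: 16
[1:4]: 23
[2:5]: 31
[3:6]: 36
[4:7]: 43
[5:8]: 35
[6:9]: 24
[7:10]: 22
[8:11]: 28

Max: 43 at [4:7]


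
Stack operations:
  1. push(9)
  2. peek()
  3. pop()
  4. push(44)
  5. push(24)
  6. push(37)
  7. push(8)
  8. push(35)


push(9) -> [9]
peek()->9
pop()->9, []
push(44) -> [44]
push(24) -> [44, 24]
push(37) -> [44, 24, 37]
push(8) -> [44, 24, 37, 8]
push(35) -> [44, 24, 37, 8, 35]

Final stack: [44, 24, 37, 8, 35]


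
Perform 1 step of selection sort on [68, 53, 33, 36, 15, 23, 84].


Initial: [68, 53, 33, 36, 15, 23, 84]
Step 1: min=15 at 4
  Swap: [15, 53, 33, 36, 68, 23, 84]

After 1 step: [15, 53, 33, 36, 68, 23, 84]


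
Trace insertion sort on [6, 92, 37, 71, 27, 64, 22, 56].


Initial: [6, 92, 37, 71, 27, 64, 22, 56]
Insert 92: [6, 92, 37, 71, 27, 64, 22, 56]
Insert 37: [6, 37, 92, 71, 27, 64, 22, 56]
Insert 71: [6, 37, 71, 92, 27, 64, 22, 56]
Insert 27: [6, 27, 37, 71, 92, 64, 22, 56]
Insert 64: [6, 27, 37, 64, 71, 92, 22, 56]
Insert 22: [6, 22, 27, 37, 64, 71, 92, 56]
Insert 56: [6, 22, 27, 37, 56, 64, 71, 92]

Sorted: [6, 22, 27, 37, 56, 64, 71, 92]


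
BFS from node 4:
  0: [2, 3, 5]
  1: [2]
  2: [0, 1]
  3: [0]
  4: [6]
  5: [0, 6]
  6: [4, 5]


Visit 4, enqueue [6]
Visit 6, enqueue [5]
Visit 5, enqueue [0]
Visit 0, enqueue [2, 3]
Visit 2, enqueue [1]
Visit 3, enqueue []
Visit 1, enqueue []

BFS order: [4, 6, 5, 0, 2, 3, 1]


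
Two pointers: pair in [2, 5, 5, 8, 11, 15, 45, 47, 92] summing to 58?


lo=0(2)+hi=8(92)=94
lo=0(2)+hi=7(47)=49
lo=1(5)+hi=7(47)=52
lo=2(5)+hi=7(47)=52
lo=3(8)+hi=7(47)=55
lo=4(11)+hi=7(47)=58

Yes: 11+47=58


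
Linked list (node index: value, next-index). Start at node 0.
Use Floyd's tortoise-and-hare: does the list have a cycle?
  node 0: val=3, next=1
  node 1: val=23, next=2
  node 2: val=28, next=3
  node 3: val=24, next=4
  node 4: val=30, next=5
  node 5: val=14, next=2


Floyd's tortoise (slow, +1) and hare (fast, +2):
  init: slow=0, fast=0
  step 1: slow=1, fast=2
  step 2: slow=2, fast=4
  step 3: slow=3, fast=2
  step 4: slow=4, fast=4
  slow == fast at node 4: cycle detected

Cycle: yes


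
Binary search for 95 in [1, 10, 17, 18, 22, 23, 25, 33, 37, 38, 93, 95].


Step 1: lo=0, hi=11, mid=5, val=23
Step 2: lo=6, hi=11, mid=8, val=37
Step 3: lo=9, hi=11, mid=10, val=93
Step 4: lo=11, hi=11, mid=11, val=95

Found at index 11


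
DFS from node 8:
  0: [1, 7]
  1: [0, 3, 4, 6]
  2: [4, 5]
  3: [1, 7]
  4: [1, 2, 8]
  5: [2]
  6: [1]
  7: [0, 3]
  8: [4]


Visit 8, push [4]
Visit 4, push [2, 1]
Visit 1, push [6, 3, 0]
Visit 0, push [7]
Visit 7, push [3]
Visit 3, push []
Visit 6, push []
Visit 2, push [5]
Visit 5, push []

DFS order: [8, 4, 1, 0, 7, 3, 6, 2, 5]


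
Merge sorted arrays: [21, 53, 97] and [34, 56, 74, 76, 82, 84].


Take 21 from A
Take 34 from B
Take 53 from A
Take 56 from B
Take 74 from B
Take 76 from B
Take 82 from B
Take 84 from B

Merged: [21, 34, 53, 56, 74, 76, 82, 84, 97]


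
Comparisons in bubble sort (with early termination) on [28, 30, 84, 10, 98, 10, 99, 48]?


Algorithm: bubble sort (with early termination)
Input: [28, 30, 84, 10, 98, 10, 99, 48]
Sorted: [10, 10, 28, 30, 48, 84, 98, 99]

25


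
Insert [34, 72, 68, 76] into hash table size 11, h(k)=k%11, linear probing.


Insert 34: h=1 -> slot 1
Insert 72: h=6 -> slot 6
Insert 68: h=2 -> slot 2
Insert 76: h=10 -> slot 10

Table: [None, 34, 68, None, None, None, 72, None, None, None, 76]


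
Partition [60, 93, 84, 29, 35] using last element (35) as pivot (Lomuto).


Pivot: 35
  29 <= 35: swap -> [29, 93, 84, 60, 35]
Place pivot at 1: [29, 35, 84, 60, 93]

Partitioned: [29, 35, 84, 60, 93]


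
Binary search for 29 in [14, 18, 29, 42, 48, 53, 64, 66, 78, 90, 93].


Step 1: lo=0, hi=10, mid=5, val=53
Step 2: lo=0, hi=4, mid=2, val=29

Found at index 2


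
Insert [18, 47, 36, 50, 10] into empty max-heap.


Insert 18: [18]
Insert 47: [47, 18]
Insert 36: [47, 18, 36]
Insert 50: [50, 47, 36, 18]
Insert 10: [50, 47, 36, 18, 10]

Final heap: [50, 47, 36, 18, 10]


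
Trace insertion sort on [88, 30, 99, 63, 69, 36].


Initial: [88, 30, 99, 63, 69, 36]
Insert 30: [30, 88, 99, 63, 69, 36]
Insert 99: [30, 88, 99, 63, 69, 36]
Insert 63: [30, 63, 88, 99, 69, 36]
Insert 69: [30, 63, 69, 88, 99, 36]
Insert 36: [30, 36, 63, 69, 88, 99]

Sorted: [30, 36, 63, 69, 88, 99]


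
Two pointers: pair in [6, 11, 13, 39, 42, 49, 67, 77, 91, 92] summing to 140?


lo=0(6)+hi=9(92)=98
lo=1(11)+hi=9(92)=103
lo=2(13)+hi=9(92)=105
lo=3(39)+hi=9(92)=131
lo=4(42)+hi=9(92)=134
lo=5(49)+hi=9(92)=141
lo=5(49)+hi=8(91)=140

Yes: 49+91=140


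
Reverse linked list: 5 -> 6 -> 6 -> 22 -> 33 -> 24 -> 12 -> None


Step 1: curr=5, set curr.next=prev(None) | reversed so far: 5
Step 2: curr=6, set curr.next=prev(5) | reversed so far: 6 -> 5
Step 3: curr=6, set curr.next=prev(6) | reversed so far: 6 -> 6 -> 5
Step 4: curr=22, set curr.next=prev(6) | reversed so far: 22 -> 6 -> 6 -> 5
Step 5: curr=33, set curr.next=prev(22) | reversed so far: 33 -> 22 -> 6 -> 6 -> 5
Step 6: curr=24, set curr.next=prev(33) | reversed so far: 24 -> 33 -> 22 -> 6 -> 6 -> 5
Step 7: curr=12, set curr.next=prev(24) | reversed so far: 12 -> 24 -> 33 -> 22 -> 6 -> 6 -> 5

12 -> 24 -> 33 -> 22 -> 6 -> 6 -> 5 -> None


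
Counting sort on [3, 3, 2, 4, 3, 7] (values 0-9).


Input: [3, 3, 2, 4, 3, 7]
Counts: [0, 0, 1, 3, 1, 0, 0, 1, 0, 0]

Sorted: [2, 3, 3, 3, 4, 7]


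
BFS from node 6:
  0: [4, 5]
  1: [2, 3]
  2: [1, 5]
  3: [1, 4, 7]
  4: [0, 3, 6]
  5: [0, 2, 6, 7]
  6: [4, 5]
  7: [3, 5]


Visit 6, enqueue [4, 5]
Visit 4, enqueue [0, 3]
Visit 5, enqueue [2, 7]
Visit 0, enqueue []
Visit 3, enqueue [1]
Visit 2, enqueue []
Visit 7, enqueue []
Visit 1, enqueue []

BFS order: [6, 4, 5, 0, 3, 2, 7, 1]


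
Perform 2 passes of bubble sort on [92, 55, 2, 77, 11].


Initial: [92, 55, 2, 77, 11]
Pass 1: [55, 2, 77, 11, 92] (4 swaps)
Pass 2: [2, 55, 11, 77, 92] (2 swaps)

After 2 passes: [2, 55, 11, 77, 92]


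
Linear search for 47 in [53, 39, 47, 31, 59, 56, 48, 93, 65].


i=0: 53!=47
i=1: 39!=47
i=2: 47==47 found!

Found at 2, 3 comps


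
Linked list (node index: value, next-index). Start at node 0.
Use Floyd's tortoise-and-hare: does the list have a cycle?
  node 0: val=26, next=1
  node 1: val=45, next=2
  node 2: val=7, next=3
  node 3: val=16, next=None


Floyd's tortoise (slow, +1) and hare (fast, +2):
  init: slow=0, fast=0
  step 1: slow=1, fast=2
  step 2: fast 2->3->None, no cycle

Cycle: no


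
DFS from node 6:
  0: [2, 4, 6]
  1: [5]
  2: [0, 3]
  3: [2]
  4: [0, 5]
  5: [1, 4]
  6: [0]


Visit 6, push [0]
Visit 0, push [4, 2]
Visit 2, push [3]
Visit 3, push []
Visit 4, push [5]
Visit 5, push [1]
Visit 1, push []

DFS order: [6, 0, 2, 3, 4, 5, 1]


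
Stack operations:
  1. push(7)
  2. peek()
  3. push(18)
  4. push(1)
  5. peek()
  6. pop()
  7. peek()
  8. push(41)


push(7) -> [7]
peek()->7
push(18) -> [7, 18]
push(1) -> [7, 18, 1]
peek()->1
pop()->1, [7, 18]
peek()->18
push(41) -> [7, 18, 41]

Final stack: [7, 18, 41]


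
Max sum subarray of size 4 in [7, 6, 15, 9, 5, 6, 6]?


[0:4]: 37
[1:5]: 35
[2:6]: 35
[3:7]: 26

Max: 37 at [0:4]


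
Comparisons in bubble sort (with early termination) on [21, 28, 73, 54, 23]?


Algorithm: bubble sort (with early termination)
Input: [21, 28, 73, 54, 23]
Sorted: [21, 23, 28, 54, 73]

10


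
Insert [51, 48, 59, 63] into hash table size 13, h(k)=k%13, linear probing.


Insert 51: h=12 -> slot 12
Insert 48: h=9 -> slot 9
Insert 59: h=7 -> slot 7
Insert 63: h=11 -> slot 11

Table: [None, None, None, None, None, None, None, 59, None, 48, None, 63, 51]


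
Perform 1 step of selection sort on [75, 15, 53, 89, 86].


Initial: [75, 15, 53, 89, 86]
Step 1: min=15 at 1
  Swap: [15, 75, 53, 89, 86]

After 1 step: [15, 75, 53, 89, 86]


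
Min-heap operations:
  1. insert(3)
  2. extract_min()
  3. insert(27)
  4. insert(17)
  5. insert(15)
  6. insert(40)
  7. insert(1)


insert(3) -> [3]
extract_min()->3, []
insert(27) -> [27]
insert(17) -> [17, 27]
insert(15) -> [15, 27, 17]
insert(40) -> [15, 27, 17, 40]
insert(1) -> [1, 15, 17, 40, 27]

Final heap: [1, 15, 17, 40, 27]


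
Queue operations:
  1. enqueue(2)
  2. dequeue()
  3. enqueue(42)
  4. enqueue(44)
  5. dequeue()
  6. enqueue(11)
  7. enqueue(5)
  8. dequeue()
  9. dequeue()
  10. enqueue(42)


enqueue(2) -> [2]
dequeue()->2, []
enqueue(42) -> [42]
enqueue(44) -> [42, 44]
dequeue()->42, [44]
enqueue(11) -> [44, 11]
enqueue(5) -> [44, 11, 5]
dequeue()->44, [11, 5]
dequeue()->11, [5]
enqueue(42) -> [5, 42]

Final queue: [5, 42]


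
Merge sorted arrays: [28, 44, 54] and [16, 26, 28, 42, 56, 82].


Take 16 from B
Take 26 from B
Take 28 from A
Take 28 from B
Take 42 from B
Take 44 from A
Take 54 from A

Merged: [16, 26, 28, 28, 42, 44, 54, 56, 82]


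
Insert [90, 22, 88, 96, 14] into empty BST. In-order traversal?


Insert 90: root
Insert 22: L from 90
Insert 88: L from 90 -> R from 22
Insert 96: R from 90
Insert 14: L from 90 -> L from 22

In-order: [14, 22, 88, 90, 96]


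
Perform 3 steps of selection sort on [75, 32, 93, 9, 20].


Initial: [75, 32, 93, 9, 20]
Step 1: min=9 at 3
  Swap: [9, 32, 93, 75, 20]
Step 2: min=20 at 4
  Swap: [9, 20, 93, 75, 32]
Step 3: min=32 at 4
  Swap: [9, 20, 32, 75, 93]

After 3 steps: [9, 20, 32, 75, 93]


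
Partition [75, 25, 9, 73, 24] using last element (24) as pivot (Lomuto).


Pivot: 24
  9 <= 24: swap -> [9, 25, 75, 73, 24]
Place pivot at 1: [9, 24, 75, 73, 25]

Partitioned: [9, 24, 75, 73, 25]


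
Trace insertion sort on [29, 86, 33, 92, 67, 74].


Initial: [29, 86, 33, 92, 67, 74]
Insert 86: [29, 86, 33, 92, 67, 74]
Insert 33: [29, 33, 86, 92, 67, 74]
Insert 92: [29, 33, 86, 92, 67, 74]
Insert 67: [29, 33, 67, 86, 92, 74]
Insert 74: [29, 33, 67, 74, 86, 92]

Sorted: [29, 33, 67, 74, 86, 92]


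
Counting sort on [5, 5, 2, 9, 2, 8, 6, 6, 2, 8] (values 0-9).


Input: [5, 5, 2, 9, 2, 8, 6, 6, 2, 8]
Counts: [0, 0, 3, 0, 0, 2, 2, 0, 2, 1]

Sorted: [2, 2, 2, 5, 5, 6, 6, 8, 8, 9]


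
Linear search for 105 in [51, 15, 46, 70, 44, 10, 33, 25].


i=0: 51!=105
i=1: 15!=105
i=2: 46!=105
i=3: 70!=105
i=4: 44!=105
i=5: 10!=105
i=6: 33!=105
i=7: 25!=105

Not found, 8 comps


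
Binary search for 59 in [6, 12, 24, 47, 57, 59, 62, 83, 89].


Step 1: lo=0, hi=8, mid=4, val=57
Step 2: lo=5, hi=8, mid=6, val=62
Step 3: lo=5, hi=5, mid=5, val=59

Found at index 5


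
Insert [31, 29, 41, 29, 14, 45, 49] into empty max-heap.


Insert 31: [31]
Insert 29: [31, 29]
Insert 41: [41, 29, 31]
Insert 29: [41, 29, 31, 29]
Insert 14: [41, 29, 31, 29, 14]
Insert 45: [45, 29, 41, 29, 14, 31]
Insert 49: [49, 29, 45, 29, 14, 31, 41]

Final heap: [49, 29, 45, 29, 14, 31, 41]


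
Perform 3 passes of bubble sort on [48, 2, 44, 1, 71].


Initial: [48, 2, 44, 1, 71]
Pass 1: [2, 44, 1, 48, 71] (3 swaps)
Pass 2: [2, 1, 44, 48, 71] (1 swaps)
Pass 3: [1, 2, 44, 48, 71] (1 swaps)

After 3 passes: [1, 2, 44, 48, 71]


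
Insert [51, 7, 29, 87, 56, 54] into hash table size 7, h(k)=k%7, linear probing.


Insert 51: h=2 -> slot 2
Insert 7: h=0 -> slot 0
Insert 29: h=1 -> slot 1
Insert 87: h=3 -> slot 3
Insert 56: h=0, 4 probes -> slot 4
Insert 54: h=5 -> slot 5

Table: [7, 29, 51, 87, 56, 54, None]


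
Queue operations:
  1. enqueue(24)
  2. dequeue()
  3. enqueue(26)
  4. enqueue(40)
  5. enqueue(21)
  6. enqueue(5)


enqueue(24) -> [24]
dequeue()->24, []
enqueue(26) -> [26]
enqueue(40) -> [26, 40]
enqueue(21) -> [26, 40, 21]
enqueue(5) -> [26, 40, 21, 5]

Final queue: [26, 40, 21, 5]


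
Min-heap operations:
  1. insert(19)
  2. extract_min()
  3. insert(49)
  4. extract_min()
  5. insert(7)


insert(19) -> [19]
extract_min()->19, []
insert(49) -> [49]
extract_min()->49, []
insert(7) -> [7]

Final heap: [7]


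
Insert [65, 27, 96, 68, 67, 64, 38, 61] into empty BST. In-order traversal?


Insert 65: root
Insert 27: L from 65
Insert 96: R from 65
Insert 68: R from 65 -> L from 96
Insert 67: R from 65 -> L from 96 -> L from 68
Insert 64: L from 65 -> R from 27
Insert 38: L from 65 -> R from 27 -> L from 64
Insert 61: L from 65 -> R from 27 -> L from 64 -> R from 38

In-order: [27, 38, 61, 64, 65, 67, 68, 96]


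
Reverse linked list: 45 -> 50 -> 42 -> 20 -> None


Step 1: curr=45, set curr.next=prev(None) | reversed so far: 45
Step 2: curr=50, set curr.next=prev(45) | reversed so far: 50 -> 45
Step 3: curr=42, set curr.next=prev(50) | reversed so far: 42 -> 50 -> 45
Step 4: curr=20, set curr.next=prev(42) | reversed so far: 20 -> 42 -> 50 -> 45

20 -> 42 -> 50 -> 45 -> None


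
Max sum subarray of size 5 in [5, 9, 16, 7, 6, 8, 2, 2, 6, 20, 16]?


[0:5]: 43
[1:6]: 46
[2:7]: 39
[3:8]: 25
[4:9]: 24
[5:10]: 38
[6:11]: 46

Max: 46 at [1:6]


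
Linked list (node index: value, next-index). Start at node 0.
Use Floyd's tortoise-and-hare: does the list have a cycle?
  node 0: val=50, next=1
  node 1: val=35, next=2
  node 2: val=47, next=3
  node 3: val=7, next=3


Floyd's tortoise (slow, +1) and hare (fast, +2):
  init: slow=0, fast=0
  step 1: slow=1, fast=2
  step 2: slow=2, fast=3
  step 3: slow=3, fast=3
  slow == fast at node 3: cycle detected

Cycle: yes


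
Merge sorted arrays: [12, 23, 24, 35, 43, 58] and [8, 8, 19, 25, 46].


Take 8 from B
Take 8 from B
Take 12 from A
Take 19 from B
Take 23 from A
Take 24 from A
Take 25 from B
Take 35 from A
Take 43 from A
Take 46 from B

Merged: [8, 8, 12, 19, 23, 24, 25, 35, 43, 46, 58]


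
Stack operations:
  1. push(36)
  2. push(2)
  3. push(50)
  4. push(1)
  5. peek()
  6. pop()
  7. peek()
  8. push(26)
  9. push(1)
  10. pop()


push(36) -> [36]
push(2) -> [36, 2]
push(50) -> [36, 2, 50]
push(1) -> [36, 2, 50, 1]
peek()->1
pop()->1, [36, 2, 50]
peek()->50
push(26) -> [36, 2, 50, 26]
push(1) -> [36, 2, 50, 26, 1]
pop()->1, [36, 2, 50, 26]

Final stack: [36, 2, 50, 26]
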